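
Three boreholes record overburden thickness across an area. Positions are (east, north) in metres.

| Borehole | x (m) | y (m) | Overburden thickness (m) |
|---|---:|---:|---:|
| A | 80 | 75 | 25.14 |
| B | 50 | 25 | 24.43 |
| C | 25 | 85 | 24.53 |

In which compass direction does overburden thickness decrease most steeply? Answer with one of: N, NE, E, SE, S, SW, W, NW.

Differences from A: to B (Δx, Δy, Δh) = (-30, -50, -0.71); to C = (-55, 10, -0.61).
Determinant of the coordinate differences = (-30)·10 − (-55)·(-50) = -3050.
∂d/∂x = [(-0.71)·10 − (-0.61)·(-50)] / -3050 = +0.01233
∂d/∂y = [(-30)·(-0.61) − (-55)·(-0.71)] / -3050 = +0.006803
Steepest decrease is along −∇f = (-0.01233 E, -0.006803 N) → southwest.

SW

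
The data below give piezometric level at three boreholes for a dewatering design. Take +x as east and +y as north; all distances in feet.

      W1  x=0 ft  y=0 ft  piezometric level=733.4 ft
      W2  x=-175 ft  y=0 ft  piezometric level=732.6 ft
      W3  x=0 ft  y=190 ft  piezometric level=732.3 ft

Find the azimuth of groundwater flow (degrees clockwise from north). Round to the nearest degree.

322°

∂h/∂x = (732.6 − 733.4) / (-175 − 0) = +0.004571
∂h/∂y = (732.3 − 733.4) / (190 − 0) = -0.005789
Flow direction (−∇h) has components (-0.004571 E, +0.005789 N).
Azimuth = atan2(E, N) = atan2(-0.004571, +0.005789) = 321.7° ≈ 322°.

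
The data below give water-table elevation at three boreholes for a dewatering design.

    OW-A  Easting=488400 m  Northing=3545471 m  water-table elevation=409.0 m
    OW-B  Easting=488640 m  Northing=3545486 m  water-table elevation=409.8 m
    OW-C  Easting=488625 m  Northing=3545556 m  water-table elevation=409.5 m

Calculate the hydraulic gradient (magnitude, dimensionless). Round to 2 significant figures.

Taking OW-A as reference: OW-B−OW-A = (240, 15, +0.8); OW-C−OW-A = (225, 85, +0.5).
Determinant of the coordinate differences = 240·85 − 225·15 = 17025.
∂h/∂x = [(+0.8)·85 − (+0.5)·15] / 17025 = +0.003554
∂h/∂y = [240·(+0.5) − 225·(+0.8)] / 17025 = -0.003524
|∇h| = √(0.003554² + -0.003524²) = 0.005005

0.0050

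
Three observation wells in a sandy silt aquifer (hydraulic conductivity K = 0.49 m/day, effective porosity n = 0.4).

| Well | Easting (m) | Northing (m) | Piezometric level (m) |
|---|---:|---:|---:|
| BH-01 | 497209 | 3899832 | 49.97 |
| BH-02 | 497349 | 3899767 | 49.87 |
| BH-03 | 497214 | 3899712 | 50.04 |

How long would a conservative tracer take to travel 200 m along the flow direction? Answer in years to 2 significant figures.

380 years

With h = a·x + b·y + c and BH-01 as origin, the differences give:
  140·a + (-65)·b = -0.10
  5·a + (-120)·b = +0.07
Eliminate b (×(-120) and ×(-65), subtract): -16475·a = 16.550 → a = ∂h/∂x = -0.001005
Back-substitute: b = ∂h/∂y = -0.0006252.
|∇h| = √(-0.001005² + -0.0006252²) = 0.001184
Seepage velocity v = K·i/n = 0.49 × 0.001184 / 0.4 = 0.00145 m/day.
t = 200 / 0.00145 = 1.379e+05 days = 378 years.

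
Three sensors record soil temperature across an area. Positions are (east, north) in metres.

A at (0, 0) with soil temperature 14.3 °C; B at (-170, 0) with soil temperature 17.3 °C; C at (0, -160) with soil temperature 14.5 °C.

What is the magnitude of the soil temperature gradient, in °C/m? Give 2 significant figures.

∂T/∂x = (17.3 − 14.3) / (-170 − 0) = -0.01765
∂T/∂y = (14.5 − 14.3) / (-160 − 0) = -0.001250
|∇f| = √(-0.01765² + -0.001250²) = 0.01769 °C/m

0.018 °C/m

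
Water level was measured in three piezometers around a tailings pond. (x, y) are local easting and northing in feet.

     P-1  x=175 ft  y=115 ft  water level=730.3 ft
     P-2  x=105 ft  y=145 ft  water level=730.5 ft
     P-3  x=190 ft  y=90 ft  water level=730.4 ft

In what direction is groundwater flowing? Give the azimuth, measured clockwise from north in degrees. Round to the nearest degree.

039°

With h = a·x + b·y + c and P-1 as origin, the differences give:
  (-70)·a + 30·b = +0.2
  15·a + (-25)·b = +0.1
Eliminate b (×(-25) and ×30, subtract): 1300·a = -8.00 → a = ∂h/∂x = -0.006154
Back-substitute: b = ∂h/∂y = -0.007692.
Flow direction (−∇h) has components (+0.006154 E, +0.007692 N).
Azimuth = atan2(E, N) = atan2(+0.006154, +0.007692) = 38.7° ≈ 039°.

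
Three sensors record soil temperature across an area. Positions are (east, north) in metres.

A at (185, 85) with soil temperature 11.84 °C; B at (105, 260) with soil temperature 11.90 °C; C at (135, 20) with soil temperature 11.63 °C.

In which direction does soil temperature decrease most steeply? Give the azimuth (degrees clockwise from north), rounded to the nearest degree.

Taking A as reference: B−A = (-80, 175, +0.06); C−A = (-50, -65, -0.21).
Determinant of the coordinate differences = (-80)·(-65) − (-50)·175 = 13950.
∂T/∂x = [(+0.06)·(-65) − (-0.21)·175] / 13950 = +0.002355
∂T/∂y = [(-80)·(-0.21) − (-50)·(+0.06)] / 13950 = +0.001419
Steepest decrease is along −∇f: components (-0.002355 E, -0.001419 N).
Azimuth = atan2(-0.002355, -0.001419) = 238.9° ≈ 239°.

239°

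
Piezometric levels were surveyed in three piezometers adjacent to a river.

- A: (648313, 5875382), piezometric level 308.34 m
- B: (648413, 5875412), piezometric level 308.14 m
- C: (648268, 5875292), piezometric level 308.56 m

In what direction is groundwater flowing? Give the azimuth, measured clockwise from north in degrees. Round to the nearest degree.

041°

Three-point gradient (reference A): Δ to B = (100, 30, -0.20), Δ to C = (-45, -90, +0.22).
∂h/∂x = -0.001490, ∂h/∂y = -0.001699 (det = -7650).
Flow direction (−∇h) has components (+0.001490 E, +0.001699 N).
Azimuth = atan2(E, N) = atan2(+0.001490, +0.001699) = 41.2° ≈ 041°.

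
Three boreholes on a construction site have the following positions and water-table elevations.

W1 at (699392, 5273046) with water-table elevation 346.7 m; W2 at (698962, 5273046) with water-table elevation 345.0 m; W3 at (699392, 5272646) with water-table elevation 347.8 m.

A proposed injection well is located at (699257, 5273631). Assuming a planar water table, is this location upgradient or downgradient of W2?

downgradient

∂h/∂x = (345.0 − 346.7) / (698962 − 699392) = +0.003953
∂h/∂y = (347.8 − 346.7) / (5272646 − 5273046) = -0.002750
Head at (699257, 5273631) = 346.7 + (+0.003953)·(-135) + (-0.002750)·(585) = 344.56 m.
That is lower than the 345.0 m at W2, so the point is downgradient.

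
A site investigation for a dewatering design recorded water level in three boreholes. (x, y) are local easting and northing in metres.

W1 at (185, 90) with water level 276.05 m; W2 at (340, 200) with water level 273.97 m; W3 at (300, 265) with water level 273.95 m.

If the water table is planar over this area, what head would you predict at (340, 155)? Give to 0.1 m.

274.2 m

With h = a·x + b·y + c and W1 as origin, the differences give:
  155·a + 110·b = -2.08
  115·a + 175·b = -2.10
Eliminate b (×175 and ×110, subtract): 14475·a = -133.000 → a = ∂h/∂x = -0.009188
Back-substitute: b = ∂h/∂y = -0.005962.
h(340, 155) = 276.05 + (-0.009188)·(155) + (-0.005962)·(65) = 276.05 -1.424 -0.388 = 274.238 m.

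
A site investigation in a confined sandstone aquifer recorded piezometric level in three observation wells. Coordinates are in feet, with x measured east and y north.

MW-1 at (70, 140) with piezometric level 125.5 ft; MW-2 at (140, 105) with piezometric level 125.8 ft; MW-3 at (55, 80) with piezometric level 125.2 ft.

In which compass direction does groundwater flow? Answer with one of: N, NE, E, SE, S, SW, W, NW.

With h = a·x + b·y + c and MW-1 as origin, the differences give:
  70·a + (-35)·b = +0.3
  (-15)·a + (-60)·b = -0.3
Eliminate b (×(-60) and ×(-35), subtract): -4725·a = -28.50 → a = ∂h/∂x = +0.006032
Back-substitute: b = ∂h/∂y = +0.003492.
Flow = −∇h = (-0.006032 east, -0.003492 north), which points southwest.

SW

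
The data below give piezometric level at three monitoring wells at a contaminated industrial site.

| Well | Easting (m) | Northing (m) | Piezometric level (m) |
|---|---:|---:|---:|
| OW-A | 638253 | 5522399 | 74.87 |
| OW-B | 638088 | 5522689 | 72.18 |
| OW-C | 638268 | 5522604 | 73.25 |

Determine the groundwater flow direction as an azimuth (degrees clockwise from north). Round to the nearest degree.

345°

Differences from OW-A: to OW-B (Δx, Δy, Δh) = (-165, 290, -2.69); to OW-C = (15, 205, -1.62).
Determinant of the coordinate differences = (-165)·205 − 15·290 = -38175.
∂h/∂x = [(-2.69)·205 − (-1.62)·290] / -38175 = +0.002139
∂h/∂y = [(-165)·(-1.62) − 15·(-2.69)] / -38175 = -0.008059
Flow direction (−∇h) has components (-0.002139 E, +0.008059 N).
Azimuth = atan2(E, N) = atan2(-0.002139, +0.008059) = 345.1° ≈ 345°.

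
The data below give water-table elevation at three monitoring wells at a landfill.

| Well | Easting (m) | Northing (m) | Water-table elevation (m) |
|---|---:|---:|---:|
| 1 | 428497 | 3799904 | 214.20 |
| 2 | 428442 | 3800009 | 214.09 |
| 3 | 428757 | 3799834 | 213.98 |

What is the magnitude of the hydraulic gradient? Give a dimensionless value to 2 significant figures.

With h = a·x + b·y + c and 1 as origin, the differences give:
  (-55)·a + 105·b = -0.11
  260·a + (-70)·b = -0.22
Eliminate b (×(-70) and ×105, subtract): -23450·a = 30.800 → a = ∂h/∂x = -0.001313
Back-substitute: b = ∂h/∂y = -0.001736.
|∇h| = √(-0.001313² + -0.001736²) = 0.002177

0.0022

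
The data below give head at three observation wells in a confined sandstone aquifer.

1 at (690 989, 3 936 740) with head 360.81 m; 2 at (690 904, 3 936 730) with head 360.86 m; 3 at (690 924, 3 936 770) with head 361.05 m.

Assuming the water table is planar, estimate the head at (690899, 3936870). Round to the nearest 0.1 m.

Differences from 1: to 2 (Δx, Δy, Δh) = (-85, -10, +0.05); to 3 = (-65, 30, +0.24).
Solve a·Δx + b·Δy = Δh: det = (-85)·30 − (-65)·(-10) = -3200.
∂h/∂x = [(+0.05)·30 − (+0.24)·(-10)] / -3200 = -0.001219
∂h/∂y = [(-85)·(+0.24) − (-65)·(+0.05)] / -3200 = +0.005359
h(690899, 3936870) = 360.81 + (-0.001219)·(-90) + (+0.005359)·(130) = 360.81 +0.110 +0.697 = 361.616 m.

361.6 m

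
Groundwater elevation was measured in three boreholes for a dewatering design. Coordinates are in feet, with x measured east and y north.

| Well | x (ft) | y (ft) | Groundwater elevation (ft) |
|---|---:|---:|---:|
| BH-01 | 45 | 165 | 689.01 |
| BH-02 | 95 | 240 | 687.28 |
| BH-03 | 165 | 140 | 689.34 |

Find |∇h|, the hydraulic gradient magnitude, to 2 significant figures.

Differences from BH-01: to BH-02 (Δx, Δy, Δh) = (50, 75, -1.73); to BH-03 = (120, -25, +0.33).
Determinant of the coordinate differences = 50·(-25) − 120·75 = -10250.
∂h/∂x = [(-1.73)·(-25) − (+0.33)·75] / -10250 = -0.001805
∂h/∂y = [50·(+0.33) − 120·(-1.73)] / -10250 = -0.02186
|∇h| = √(-0.001805² + -0.02186²) = 0.02193

0.022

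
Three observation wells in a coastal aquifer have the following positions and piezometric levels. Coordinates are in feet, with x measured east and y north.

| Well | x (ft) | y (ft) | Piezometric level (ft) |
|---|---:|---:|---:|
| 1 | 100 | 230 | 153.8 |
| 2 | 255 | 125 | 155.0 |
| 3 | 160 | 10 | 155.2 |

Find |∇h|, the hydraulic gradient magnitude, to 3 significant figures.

With h = a·x + b·y + c and 1 as origin, the differences give:
  155·a + (-105)·b = +1.2
  60·a + (-220)·b = +1.4
Eliminate b (×(-220) and ×(-105), subtract): -27800·a = -117.00 → a = ∂h/∂x = +0.004209
Back-substitute: b = ∂h/∂y = -0.005216.
|∇h| = √(0.004209² + -0.005216²) = 0.006702

0.00670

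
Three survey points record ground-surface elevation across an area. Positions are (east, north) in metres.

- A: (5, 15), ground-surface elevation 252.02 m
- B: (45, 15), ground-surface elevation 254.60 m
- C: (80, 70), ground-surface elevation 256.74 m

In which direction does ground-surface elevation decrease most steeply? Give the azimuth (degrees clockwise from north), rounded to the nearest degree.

With z = a·x + b·y + c and A as origin, the differences give:
  40·a + 0·b = +2.58
  75·a + 55·b = +4.72
Eliminate b (×55 and ×0, subtract): 2200·a = 141.900 → a = ∂z/∂x = +0.06450
Back-substitute: b = ∂z/∂y = -0.002136.
Steepest decrease is along −∇f: components (-0.06450 E, +0.002136 N).
Azimuth = atan2(-0.06450, +0.002136) = 271.9° ≈ 272°.

272°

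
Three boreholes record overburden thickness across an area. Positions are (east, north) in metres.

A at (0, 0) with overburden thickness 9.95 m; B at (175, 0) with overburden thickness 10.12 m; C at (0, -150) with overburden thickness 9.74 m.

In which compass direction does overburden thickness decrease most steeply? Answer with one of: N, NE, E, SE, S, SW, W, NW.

∂d/∂x = (10.12 − 9.95) / (175 − 0) = +0.0009714
∂d/∂y = (9.74 − 9.95) / (-150 − 0) = +0.001400
Steepest decrease is along −∇f = (-0.0009714 E, -0.001400 N) → southwest.

SW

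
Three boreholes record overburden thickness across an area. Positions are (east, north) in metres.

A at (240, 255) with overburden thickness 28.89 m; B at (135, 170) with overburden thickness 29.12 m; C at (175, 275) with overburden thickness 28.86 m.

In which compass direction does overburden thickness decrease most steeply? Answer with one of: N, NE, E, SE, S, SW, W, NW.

Taking A as reference: B−A = (-105, -85, +0.23); C−A = (-65, 20, -0.03).
Determinant of the coordinate differences = (-105)·20 − (-65)·(-85) = -7625.
∂d/∂x = [(+0.23)·20 − (-0.03)·(-85)] / -7625 = -0.0002689
∂d/∂y = [(-105)·(-0.03) − (-65)·(+0.23)] / -7625 = -0.002374
Steepest decrease is along −∇f = (+0.0002689 E, +0.002374 N) → north.

N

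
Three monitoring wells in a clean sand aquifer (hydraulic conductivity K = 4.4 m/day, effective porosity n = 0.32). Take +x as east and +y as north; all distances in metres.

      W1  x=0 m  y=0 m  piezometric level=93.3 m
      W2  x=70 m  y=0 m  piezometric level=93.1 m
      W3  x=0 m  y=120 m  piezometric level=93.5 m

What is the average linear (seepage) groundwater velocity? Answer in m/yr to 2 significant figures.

∂h/∂x = (93.1 − 93.3) / (70 − 0) = -0.002857
∂h/∂y = (93.5 − 93.3) / (120 − 0) = +0.001667
|∇h| = √(-0.002857² + 0.001667²) = 0.003308
Seepage velocity v = K·i/n = 4.4 × 0.003308 / 0.32 = 0.04549 m/day = 16.62 m/yr.

17 m/yr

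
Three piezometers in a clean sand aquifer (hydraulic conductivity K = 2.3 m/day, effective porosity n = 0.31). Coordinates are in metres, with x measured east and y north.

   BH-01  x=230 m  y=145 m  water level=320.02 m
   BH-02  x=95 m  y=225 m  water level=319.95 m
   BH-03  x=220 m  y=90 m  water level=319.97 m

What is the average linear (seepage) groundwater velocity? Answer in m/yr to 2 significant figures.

3.3 m/yr

Differences from BH-01: to BH-02 (Δx, Δy, Δh) = (-135, 80, -0.07); to BH-03 = (-10, -55, -0.05).
Solve a·Δx + b·Δy = Δh: det = (-135)·(-55) − (-10)·80 = 8225.
∂h/∂x = [(-0.07)·(-55) − (-0.05)·80] / 8225 = +0.0009544
∂h/∂y = [(-135)·(-0.05) − (-10)·(-0.07)] / 8225 = +0.0007356
|∇h| = √(0.0009544² + 0.0007356²) = 0.001205
Seepage velocity v = K·i/n = 2.3 × 0.001205 / 0.31 = 0.00894 m/day = 3.265 m/yr.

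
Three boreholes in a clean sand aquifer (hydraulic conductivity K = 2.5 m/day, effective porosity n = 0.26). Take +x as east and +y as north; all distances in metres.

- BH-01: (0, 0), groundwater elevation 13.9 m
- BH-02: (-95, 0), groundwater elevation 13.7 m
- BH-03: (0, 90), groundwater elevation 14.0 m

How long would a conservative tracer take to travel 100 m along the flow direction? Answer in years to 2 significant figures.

12 years

∂h/∂x = (13.7 − 13.9) / (-95 − 0) = +0.002105
∂h/∂y = (14.0 − 13.9) / (90 − 0) = +0.001111
|∇h| = √(0.002105² + 0.001111²) = 0.00238
Seepage velocity v = K·i/n = 2.5 × 0.00238 / 0.26 = 0.02288 m/day.
t = 100 / 0.02288 = 4371 days = 12 years.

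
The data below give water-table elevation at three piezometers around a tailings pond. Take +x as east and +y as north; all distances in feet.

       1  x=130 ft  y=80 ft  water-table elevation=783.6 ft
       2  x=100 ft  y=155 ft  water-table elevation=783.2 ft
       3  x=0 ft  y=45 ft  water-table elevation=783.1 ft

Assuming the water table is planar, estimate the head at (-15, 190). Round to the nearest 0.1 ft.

Differences from 1: to 2 (Δx, Δy, Δh) = (-30, 75, -0.4); to 3 = (-130, -35, -0.5).
Solve a·Δx + b·Δy = Δh: det = (-30)·(-35) − (-130)·75 = 10800.
∂h/∂x = [(-0.4)·(-35) − (-0.5)·75] / 10800 = +0.004769
∂h/∂y = [(-30)·(-0.5) − (-130)·(-0.4)] / 10800 = -0.003426
h(-15, 190) = 783.6 + (+0.004769)·(-145) + (-0.003426)·(110) = 783.6 -0.691 -0.377 = 782.532 ft.

782.5 ft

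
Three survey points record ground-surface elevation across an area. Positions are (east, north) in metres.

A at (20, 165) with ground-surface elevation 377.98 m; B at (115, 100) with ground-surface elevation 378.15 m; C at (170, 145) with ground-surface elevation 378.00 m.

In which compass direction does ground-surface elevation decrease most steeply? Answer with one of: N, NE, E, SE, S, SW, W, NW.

With z = a·x + b·y + c and A as origin, the differences give:
  95·a + (-65)·b = +0.17
  150·a + (-20)·b = +0.02
Eliminate b (×(-20) and ×(-65), subtract): 7850·a = -2.100 → a = ∂z/∂x = -0.0002675
Back-substitute: b = ∂z/∂y = -0.003006.
Steepest decrease is along −∇f = (+0.0002675 E, +0.003006 N) → north.

N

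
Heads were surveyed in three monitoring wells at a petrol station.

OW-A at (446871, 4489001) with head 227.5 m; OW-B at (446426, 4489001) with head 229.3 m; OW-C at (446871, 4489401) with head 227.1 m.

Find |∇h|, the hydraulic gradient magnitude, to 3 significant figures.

0.00417

∂h/∂x = (229.3 − 227.5) / (446426 − 446871) = -0.004045
∂h/∂y = (227.1 − 227.5) / (4489401 − 4489001) = -0.001000
|∇h| = √(-0.004045² + -0.001000²) = 0.004167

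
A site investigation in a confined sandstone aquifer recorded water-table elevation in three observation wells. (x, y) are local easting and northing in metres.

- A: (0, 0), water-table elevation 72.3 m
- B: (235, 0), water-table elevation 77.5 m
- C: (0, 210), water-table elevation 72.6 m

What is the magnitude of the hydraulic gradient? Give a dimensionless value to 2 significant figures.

0.022

∂h/∂x = (77.5 − 72.3) / (235 − 0) = +0.02213
∂h/∂y = (72.6 − 72.3) / (210 − 0) = +0.001429
|∇h| = √(0.02213² + 0.001429²) = 0.02218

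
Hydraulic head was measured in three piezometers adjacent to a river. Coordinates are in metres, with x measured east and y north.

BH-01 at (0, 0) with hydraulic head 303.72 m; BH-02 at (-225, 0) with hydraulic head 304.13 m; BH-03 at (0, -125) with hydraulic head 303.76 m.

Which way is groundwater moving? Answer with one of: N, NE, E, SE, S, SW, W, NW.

∂h/∂x = (304.13 − 303.72) / (-225 − 0) = -0.001822
∂h/∂y = (303.76 − 303.72) / (-125 − 0) = -0.0003200
Flow = −∇h = (+0.001822 east, +0.0003200 north), which points east.

E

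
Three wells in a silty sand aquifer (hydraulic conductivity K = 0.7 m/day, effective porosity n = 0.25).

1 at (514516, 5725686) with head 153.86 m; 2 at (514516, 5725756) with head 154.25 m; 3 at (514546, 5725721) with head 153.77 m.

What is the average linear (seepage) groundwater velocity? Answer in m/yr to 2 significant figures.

11 m/yr

Three-point gradient (reference 1): Δ to 2 = (0, 70, +0.39), Δ to 3 = (30, 35, -0.09).
∂h/∂x = -0.009500, ∂h/∂y = +0.005571 (det = -2100).
|∇h| = √(-0.009500² + 0.005571²) = 0.01101
Seepage velocity v = K·i/n = 0.7 × 0.01101 / 0.25 = 0.03083 m/day = 11.26 m/yr.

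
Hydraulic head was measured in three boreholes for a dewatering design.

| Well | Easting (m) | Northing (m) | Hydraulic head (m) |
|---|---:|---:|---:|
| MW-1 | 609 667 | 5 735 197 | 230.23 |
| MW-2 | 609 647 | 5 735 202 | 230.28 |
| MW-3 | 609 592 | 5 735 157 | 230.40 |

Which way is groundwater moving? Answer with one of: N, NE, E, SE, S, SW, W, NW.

With h = a·x + b·y + c and MW-1 as origin, the differences give:
  (-20)·a + 5·b = +0.05
  (-75)·a + (-40)·b = +0.17
Eliminate b (×(-40) and ×5, subtract): 1175·a = -2.850 → a = ∂h/∂x = -0.002426
Back-substitute: b = ∂h/∂y = +0.0002979.
Flow = −∇h = (+0.002426 east, -0.0002979 north), which points east.

E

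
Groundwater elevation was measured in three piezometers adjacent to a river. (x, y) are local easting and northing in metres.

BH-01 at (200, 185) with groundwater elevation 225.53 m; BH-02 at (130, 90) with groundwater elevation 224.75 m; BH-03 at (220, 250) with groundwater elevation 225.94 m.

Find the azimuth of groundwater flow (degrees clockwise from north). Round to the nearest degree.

222°

With h = a·x + b·y + c and BH-01 as origin, the differences give:
  (-70)·a + (-95)·b = -0.78
  20·a + 65·b = +0.41
Eliminate b (×65 and ×(-95), subtract): -2650·a = -11.750 → a = ∂h/∂x = +0.004434
Back-substitute: b = ∂h/∂y = +0.004943.
Flow direction (−∇h) has components (-0.004434 E, -0.004943 N).
Azimuth = atan2(E, N) = atan2(-0.004434, -0.004943) = 221.9° ≈ 222°.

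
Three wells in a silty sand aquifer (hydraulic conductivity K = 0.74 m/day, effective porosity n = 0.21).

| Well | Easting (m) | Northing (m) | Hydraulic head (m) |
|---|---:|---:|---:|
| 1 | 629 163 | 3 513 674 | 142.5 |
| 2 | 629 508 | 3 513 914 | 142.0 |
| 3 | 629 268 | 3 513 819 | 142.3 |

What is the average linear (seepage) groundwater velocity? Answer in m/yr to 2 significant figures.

With h = a·x + b·y + c and 1 as origin, the differences give:
  345·a + 240·b = -0.5
  105·a + 145·b = -0.2
Eliminate b (×145 and ×240, subtract): 24825·a = -24.50 → a = ∂h/∂x = -0.0009869
Back-substitute: b = ∂h/∂y = -0.0006647.
|∇h| = √(-0.0009869² + -0.0006647²) = 0.00119
Seepage velocity v = K·i/n = 0.74 × 0.00119 / 0.21 = 0.004193 m/day = 1.531 m/yr.

1.5 m/yr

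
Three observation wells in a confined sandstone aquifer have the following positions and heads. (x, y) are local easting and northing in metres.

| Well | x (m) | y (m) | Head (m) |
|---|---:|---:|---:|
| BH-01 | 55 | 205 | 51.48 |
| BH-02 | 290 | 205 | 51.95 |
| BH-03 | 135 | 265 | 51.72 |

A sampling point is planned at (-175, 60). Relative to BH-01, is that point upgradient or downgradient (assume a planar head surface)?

downgradient

Taking BH-01 as reference: BH-02−BH-01 = (235, 0, +0.47); BH-03−BH-01 = (80, 60, +0.24).
Solve a·Δx + b·Δy = Δh: det = 235·60 − 80·0 = 14100.
∂h/∂x = [(+0.47)·60 − (+0.24)·0] / 14100 = +0.002000
∂h/∂y = [235·(+0.24) − 80·(+0.47)] / 14100 = +0.001333
Head at (-175, 60) = 51.48 + (+0.002000)·(-230) + (+0.001333)·(-145) = 50.83 m.
That is lower than the 51.48 m at BH-01, so the point is downgradient.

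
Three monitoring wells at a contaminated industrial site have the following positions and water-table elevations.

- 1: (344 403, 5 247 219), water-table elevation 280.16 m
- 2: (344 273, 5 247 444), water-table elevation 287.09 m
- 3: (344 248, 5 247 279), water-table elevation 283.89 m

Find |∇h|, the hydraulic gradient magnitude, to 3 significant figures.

0.0268

With h = a·x + b·y + c and 1 as origin, the differences give:
  (-130)·a + 225·b = +6.93
  (-155)·a + 60·b = +3.73
Eliminate b (×60 and ×225, subtract): 27075·a = -423.450 → a = ∂h/∂x = -0.01564
Back-substitute: b = ∂h/∂y = +0.02176.
|∇h| = √(-0.01564² + 0.02176²) = 0.0268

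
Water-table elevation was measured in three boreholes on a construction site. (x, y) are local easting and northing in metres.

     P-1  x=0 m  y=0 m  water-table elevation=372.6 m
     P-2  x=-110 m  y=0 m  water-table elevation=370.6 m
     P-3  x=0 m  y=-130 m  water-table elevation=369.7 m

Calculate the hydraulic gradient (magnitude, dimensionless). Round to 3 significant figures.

∂h/∂x = (370.6 − 372.6) / (-110 − 0) = +0.01818
∂h/∂y = (369.7 − 372.6) / (-130 − 0) = +0.02231
|∇h| = √(0.01818² + 0.02231²) = 0.02878

0.0288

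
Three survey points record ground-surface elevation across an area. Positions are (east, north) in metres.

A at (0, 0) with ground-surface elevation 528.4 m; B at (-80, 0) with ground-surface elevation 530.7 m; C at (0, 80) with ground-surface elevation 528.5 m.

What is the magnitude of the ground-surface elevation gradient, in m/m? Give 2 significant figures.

∂z/∂x = (530.7 − 528.4) / (-80 − 0) = -0.02875
∂z/∂y = (528.5 − 528.4) / (80 − 0) = +0.001250
|∇f| = √(-0.02875² + 0.001250²) = 0.02878 m/m

0.029 m/m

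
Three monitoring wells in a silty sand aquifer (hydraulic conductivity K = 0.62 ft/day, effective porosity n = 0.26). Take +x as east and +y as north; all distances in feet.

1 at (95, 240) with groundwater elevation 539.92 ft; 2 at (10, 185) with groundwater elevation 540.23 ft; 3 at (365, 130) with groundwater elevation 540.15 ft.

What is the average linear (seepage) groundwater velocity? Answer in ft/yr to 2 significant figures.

3.8 ft/yr

With h = a·x + b·y + c and 1 as origin, the differences give:
  (-85)·a + (-55)·b = +0.31
  270·a + (-110)·b = +0.23
Eliminate b (×(-110) and ×(-55), subtract): 24200·a = -21.450 → a = ∂h/∂x = -0.0008864
Back-substitute: b = ∂h/∂y = -0.004267.
|∇h| = √(-0.0008864² + -0.004267²) = 0.004358
Seepage velocity v = K·i/n = 0.62 × 0.004358 / 0.26 = 0.01039 ft/day = 3.795 ft/yr.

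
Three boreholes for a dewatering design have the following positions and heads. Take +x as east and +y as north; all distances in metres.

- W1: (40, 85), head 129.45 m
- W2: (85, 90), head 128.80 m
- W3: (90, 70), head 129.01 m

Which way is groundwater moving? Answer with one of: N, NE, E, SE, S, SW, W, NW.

NE

Three-point gradient (reference W1): Δ to W2 = (45, 5, -0.65), Δ to W3 = (50, -15, -0.44).
∂h/∂x = -0.01292, ∂h/∂y = -0.01373 (det = -925).
Flow = −∇h = (+0.01292 east, +0.01373 north), which points northeast.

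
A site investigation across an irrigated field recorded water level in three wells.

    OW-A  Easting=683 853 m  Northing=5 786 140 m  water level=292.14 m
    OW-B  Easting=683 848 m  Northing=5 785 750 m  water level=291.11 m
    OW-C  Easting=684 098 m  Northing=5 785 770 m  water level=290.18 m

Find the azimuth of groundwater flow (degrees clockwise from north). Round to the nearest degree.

124°

Differences from OW-A: to OW-B (Δx, Δy, Δh) = (-5, -390, -1.03); to OW-C = (245, -370, -1.96).
Solve a·Δx + b·Δy = Δh: det = (-5)·(-370) − 245·(-390) = 97400.
∂h/∂x = [(-1.03)·(-370) − (-1.96)·(-390)] / 97400 = -0.003935
∂h/∂y = [(-5)·(-1.96) − 245·(-1.03)] / 97400 = +0.002691
Flow direction (−∇h) has components (+0.003935 E, -0.002691 N).
Azimuth = atan2(E, N) = atan2(+0.003935, -0.002691) = 124.4° ≈ 124°.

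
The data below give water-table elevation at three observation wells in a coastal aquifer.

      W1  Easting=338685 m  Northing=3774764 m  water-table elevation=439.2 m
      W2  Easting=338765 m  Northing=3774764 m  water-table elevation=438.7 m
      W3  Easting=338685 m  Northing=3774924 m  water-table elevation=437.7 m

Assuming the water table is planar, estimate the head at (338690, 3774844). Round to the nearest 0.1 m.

∂h/∂x = (438.7 − 439.2) / (338765 − 338685) = -0.006250
∂h/∂y = (437.7 − 439.2) / (3774924 − 3774764) = -0.009375
h(338690, 3774844) = 439.2 + (-0.006250)·(5) + (-0.009375)·(80) = 439.2 -0.031 -0.750 = 438.419 m.

438.4 m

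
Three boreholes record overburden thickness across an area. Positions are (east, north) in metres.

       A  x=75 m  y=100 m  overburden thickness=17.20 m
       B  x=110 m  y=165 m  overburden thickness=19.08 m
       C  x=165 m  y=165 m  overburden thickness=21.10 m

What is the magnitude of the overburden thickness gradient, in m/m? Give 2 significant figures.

0.038 m/m

With d = a·x + b·y + c and A as origin, the differences give:
  35·a + 65·b = +1.88
  90·a + 65·b = +3.90
Eliminate b (×65 and ×65, subtract): -3575·a = -131.300 → a = ∂d/∂x = +0.03673
Back-substitute: b = ∂d/∂y = +0.009147.
|∇f| = √(0.03673² + 0.009147²) = 0.03785 m/m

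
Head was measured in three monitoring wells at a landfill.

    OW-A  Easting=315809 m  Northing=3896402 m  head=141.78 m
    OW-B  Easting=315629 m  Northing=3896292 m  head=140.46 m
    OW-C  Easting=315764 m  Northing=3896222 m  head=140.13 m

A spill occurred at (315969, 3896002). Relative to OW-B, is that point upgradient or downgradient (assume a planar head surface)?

downgradient

With h = a·x + b·y + c and OW-A as origin, the differences give:
  (-180)·a + (-110)·b = -1.32
  (-45)·a + (-180)·b = -1.65
Eliminate b (×(-180) and ×(-110), subtract): 27450·a = 56.100 → a = ∂h/∂x = +0.002044
Back-substitute: b = ∂h/∂y = +0.008656.
Head at (315969, 3896002) = 141.78 + (+0.002044)·(160) + (+0.008656)·(-400) = 138.64 m.
That is lower than the 140.46 m at OW-B, so the point is downgradient.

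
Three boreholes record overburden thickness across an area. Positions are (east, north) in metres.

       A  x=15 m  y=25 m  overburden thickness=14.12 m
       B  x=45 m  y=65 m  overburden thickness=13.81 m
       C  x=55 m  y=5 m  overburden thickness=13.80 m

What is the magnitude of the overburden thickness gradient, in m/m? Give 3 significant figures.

Differences from A: to B (Δx, Δy, Δh) = (30, 40, -0.31); to C = (40, -20, -0.32).
Determinant of the coordinate differences = 30·(-20) − 40·40 = -2200.
∂d/∂x = [(-0.31)·(-20) − (-0.32)·40] / -2200 = -0.008636
∂d/∂y = [30·(-0.32) − 40·(-0.31)] / -2200 = -0.001273
|∇f| = √(-0.008636² + -0.001273²) = 0.008729 m/m

0.00873 m/m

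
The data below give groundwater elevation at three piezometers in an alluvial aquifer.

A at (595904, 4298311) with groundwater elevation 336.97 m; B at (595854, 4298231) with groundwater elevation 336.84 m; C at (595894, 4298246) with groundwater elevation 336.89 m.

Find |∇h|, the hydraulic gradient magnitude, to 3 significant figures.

0.00138

With h = a·x + b·y + c and A as origin, the differences give:
  (-50)·a + (-80)·b = -0.13
  (-10)·a + (-65)·b = -0.08
Eliminate b (×(-65) and ×(-80), subtract): 2450·a = 2.050 → a = ∂h/∂x = +0.0008367
Back-substitute: b = ∂h/∂y = +0.001102.
|∇h| = √(0.0008367² + 0.001102²) = 0.001384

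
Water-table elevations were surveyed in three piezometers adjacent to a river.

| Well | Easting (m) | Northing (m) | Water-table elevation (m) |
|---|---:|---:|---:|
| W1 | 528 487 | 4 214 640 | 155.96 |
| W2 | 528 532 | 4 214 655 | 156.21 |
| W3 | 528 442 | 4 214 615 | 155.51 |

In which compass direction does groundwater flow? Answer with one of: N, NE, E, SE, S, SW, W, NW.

S

Three-point gradient (reference W1): Δ to W2 = (45, 15, +0.25), Δ to W3 = (-45, -25, -0.45).
∂h/∂x = -0.001111, ∂h/∂y = +0.02000 (det = -450).
Flow = −∇h = (+0.001111 east, -0.02000 north), which points south.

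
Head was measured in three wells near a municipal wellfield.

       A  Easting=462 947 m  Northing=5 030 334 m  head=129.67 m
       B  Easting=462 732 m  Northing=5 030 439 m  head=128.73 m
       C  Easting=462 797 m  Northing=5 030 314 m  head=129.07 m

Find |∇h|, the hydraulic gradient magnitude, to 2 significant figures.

0.0041

Differences from A: to B (Δx, Δy, Δh) = (-215, 105, -0.94); to C = (-150, -20, -0.60).
Determinant of the coordinate differences = (-215)·(-20) − (-150)·105 = 20050.
∂h/∂x = [(-0.94)·(-20) − (-0.60)·105] / 20050 = +0.004080
∂h/∂y = [(-215)·(-0.60) − (-150)·(-0.94)] / 20050 = -0.0005985
|∇h| = √(0.004080² + -0.0005985²) = 0.004124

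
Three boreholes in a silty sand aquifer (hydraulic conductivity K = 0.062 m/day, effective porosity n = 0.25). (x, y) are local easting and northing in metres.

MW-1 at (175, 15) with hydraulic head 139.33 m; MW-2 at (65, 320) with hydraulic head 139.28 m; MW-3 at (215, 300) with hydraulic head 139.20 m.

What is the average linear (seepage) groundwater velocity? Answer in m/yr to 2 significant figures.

Differences from MW-1: to MW-2 (Δx, Δy, Δh) = (-110, 305, -0.05); to MW-3 = (40, 285, -0.13).
Determinant of the coordinate differences = (-110)·285 − 40·305 = -43550.
∂h/∂x = [(-0.05)·285 − (-0.13)·305] / -43550 = -0.0005832
∂h/∂y = [(-110)·(-0.13) − 40·(-0.05)] / -43550 = -0.0003743
|∇h| = √(-0.0005832² + -0.0003743²) = 0.000693
Seepage velocity v = K·i/n = 0.062 × 0.000693 / 0.25 = 0.0001719 m/day = 0.06279 m/yr.

0.063 m/yr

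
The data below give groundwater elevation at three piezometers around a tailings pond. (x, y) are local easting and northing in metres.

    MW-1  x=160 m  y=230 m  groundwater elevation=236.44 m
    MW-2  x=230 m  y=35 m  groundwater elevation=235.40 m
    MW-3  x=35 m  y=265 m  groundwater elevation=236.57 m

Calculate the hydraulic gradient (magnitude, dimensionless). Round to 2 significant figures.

With h = a·x + b·y + c and MW-1 as origin, the differences give:
  70·a + (-195)·b = -1.04
  (-125)·a + 35·b = +0.13
Eliminate b (×35 and ×(-195), subtract): -21925·a = -11.050 → a = ∂h/∂x = +0.0005040
Back-substitute: b = ∂h/∂y = +0.005514.
|∇h| = √(0.0005040² + 0.005514²) = 0.005537

0.0055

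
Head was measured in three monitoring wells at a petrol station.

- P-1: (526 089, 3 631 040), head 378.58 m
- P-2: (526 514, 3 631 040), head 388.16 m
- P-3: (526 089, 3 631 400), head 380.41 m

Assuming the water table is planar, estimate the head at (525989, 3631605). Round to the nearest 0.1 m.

∂h/∂x = (388.16 − 378.58) / (526514 − 526089) = +0.02254
∂h/∂y = (380.41 − 378.58) / (3631400 − 3631040) = +0.005083
h(525989, 3631605) = 378.58 + (+0.02254)·(-100) + (+0.005083)·(565) = 378.58 -2.254 +2.872 = 379.198 m.

379.2 m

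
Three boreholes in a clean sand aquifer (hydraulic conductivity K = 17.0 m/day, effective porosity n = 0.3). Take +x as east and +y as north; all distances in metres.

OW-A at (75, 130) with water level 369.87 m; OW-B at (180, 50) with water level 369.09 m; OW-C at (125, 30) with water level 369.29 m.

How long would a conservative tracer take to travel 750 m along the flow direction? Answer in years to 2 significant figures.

With h = a·x + b·y + c and OW-A as origin, the differences give:
  105·a + (-80)·b = -0.78
  50·a + (-100)·b = -0.58
Eliminate b (×(-100) and ×(-80), subtract): -6500·a = 31.600 → a = ∂h/∂x = -0.004862
Back-substitute: b = ∂h/∂y = +0.003369.
|∇h| = √(-0.004862² + 0.003369²) = 0.005915
Seepage velocity v = K·i/n = 17.0 × 0.005915 / 0.3 = 0.3352 m/day.
t = 750 / 0.3352 = 2237 days = 6.12 years.

6.1 years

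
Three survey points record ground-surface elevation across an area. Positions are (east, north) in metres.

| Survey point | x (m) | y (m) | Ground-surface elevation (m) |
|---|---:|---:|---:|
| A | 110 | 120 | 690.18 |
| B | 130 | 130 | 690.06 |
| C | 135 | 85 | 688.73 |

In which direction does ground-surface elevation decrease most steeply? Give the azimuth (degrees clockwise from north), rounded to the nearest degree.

144°

Taking A as reference: B−A = (20, 10, -0.12); C−A = (25, -35, -1.45).
Determinant of the coordinate differences = 20·(-35) − 25·10 = -950.
∂z/∂x = [(-0.12)·(-35) − (-1.45)·10] / -950 = -0.01968
∂z/∂y = [20·(-1.45) − 25·(-0.12)] / -950 = +0.02737
Steepest decrease is along −∇f: components (+0.01968 E, -0.02737 N).
Azimuth = atan2(+0.01968, -0.02737) = 144.3° ≈ 144°.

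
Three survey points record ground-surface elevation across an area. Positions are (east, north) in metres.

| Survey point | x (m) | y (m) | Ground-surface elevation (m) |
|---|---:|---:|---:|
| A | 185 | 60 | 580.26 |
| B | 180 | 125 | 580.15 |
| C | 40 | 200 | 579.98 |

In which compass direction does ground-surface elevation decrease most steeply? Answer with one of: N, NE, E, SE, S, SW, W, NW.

N

With z = a·x + b·y + c and A as origin, the differences give:
  (-5)·a + 65·b = -0.11
  (-145)·a + 140·b = -0.28
Eliminate b (×140 and ×65, subtract): 8725·a = 2.800 → a = ∂z/∂x = +0.0003209
Back-substitute: b = ∂z/∂y = -0.001668.
Steepest decrease is along −∇f = (-0.0003209 E, +0.001668 N) → north.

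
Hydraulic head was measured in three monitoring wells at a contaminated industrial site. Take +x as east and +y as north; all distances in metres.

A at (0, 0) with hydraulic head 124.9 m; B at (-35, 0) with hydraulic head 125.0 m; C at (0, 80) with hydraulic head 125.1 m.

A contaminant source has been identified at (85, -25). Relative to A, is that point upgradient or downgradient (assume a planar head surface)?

∂h/∂x = (125.0 − 124.9) / (-35 − 0) = -0.002857
∂h/∂y = (125.1 − 124.9) / (80 − 0) = +0.002500
Head at (85, -25) = 124.9 + (-0.002857)·(85) + (+0.002500)·(-25) = 124.59 m.
That is lower than the 124.9 m at A, so the point is downgradient.

downgradient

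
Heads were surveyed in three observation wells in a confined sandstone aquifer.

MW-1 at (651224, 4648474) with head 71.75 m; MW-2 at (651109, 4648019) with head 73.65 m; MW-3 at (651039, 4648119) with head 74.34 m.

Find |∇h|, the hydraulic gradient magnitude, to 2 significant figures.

0.012

With h = a·x + b·y + c and MW-1 as origin, the differences give:
  (-115)·a + (-455)·b = +1.90
  (-185)·a + (-355)·b = +2.59
Eliminate b (×(-355) and ×(-455), subtract): -43350·a = 503.950 → a = ∂h/∂x = -0.01163
Back-substitute: b = ∂h/∂y = -0.001238.
|∇h| = √(-0.01163² + -0.001238²) = 0.0117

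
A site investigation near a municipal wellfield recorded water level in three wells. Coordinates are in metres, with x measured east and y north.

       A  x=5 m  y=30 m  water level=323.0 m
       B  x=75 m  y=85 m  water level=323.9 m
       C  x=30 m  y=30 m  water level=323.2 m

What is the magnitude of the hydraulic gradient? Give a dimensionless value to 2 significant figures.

With h = a·x + b·y + c and A as origin, the differences give:
  70·a + 55·b = +0.9
  25·a + 0·b = +0.2
Eliminate b (×0 and ×55, subtract): -1375·a = -11.00 → a = ∂h/∂x = +0.008000
Back-substitute: b = ∂h/∂y = +0.006182.
|∇h| = √(0.008000² + 0.006182²) = 0.01011

0.010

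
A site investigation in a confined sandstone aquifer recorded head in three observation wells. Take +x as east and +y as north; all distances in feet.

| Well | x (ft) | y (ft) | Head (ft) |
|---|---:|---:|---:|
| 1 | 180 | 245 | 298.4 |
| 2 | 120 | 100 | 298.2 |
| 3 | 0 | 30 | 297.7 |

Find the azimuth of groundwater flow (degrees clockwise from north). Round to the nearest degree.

Three-point gradient (reference 1): Δ to 2 = (-60, -145, -0.2), Δ to 3 = (-180, -215, -0.7).
∂h/∂x = +0.004432, ∂h/∂y = -0.0004545 (det = -13200).
Flow direction (−∇h) has components (-0.004432 E, +0.0004545 N).
Azimuth = atan2(E, N) = atan2(-0.004432, +0.0004545) = 275.9° ≈ 276°.

276°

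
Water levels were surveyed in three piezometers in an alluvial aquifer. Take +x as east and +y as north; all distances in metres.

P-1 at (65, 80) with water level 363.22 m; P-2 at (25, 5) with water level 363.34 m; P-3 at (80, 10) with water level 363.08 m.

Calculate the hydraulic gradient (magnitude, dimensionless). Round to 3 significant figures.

0.00491

Taking P-1 as reference: P-2−P-1 = (-40, -75, +0.12); P-3−P-1 = (15, -70, -0.14).
Solve a·Δx + b·Δy = Δh: det = (-40)·(-70) − 15·(-75) = 3925.
∂h/∂x = [(+0.12)·(-70) − (-0.14)·(-75)] / 3925 = -0.004815
∂h/∂y = [(-40)·(-0.14) − 15·(+0.12)] / 3925 = +0.0009682
|∇h| = √(-0.004815² + 0.0009682²) = 0.004911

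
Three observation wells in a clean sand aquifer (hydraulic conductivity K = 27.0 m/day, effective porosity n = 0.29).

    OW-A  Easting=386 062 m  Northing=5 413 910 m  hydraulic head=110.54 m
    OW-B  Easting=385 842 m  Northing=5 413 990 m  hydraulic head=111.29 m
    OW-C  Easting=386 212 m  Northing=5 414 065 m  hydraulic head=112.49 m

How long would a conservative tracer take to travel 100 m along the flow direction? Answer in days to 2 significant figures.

With h = a·x + b·y + c and OW-A as origin, the differences give:
  (-220)·a + 80·b = +0.75
  150·a + 155·b = +1.95
Eliminate b (×155 and ×80, subtract): -46100·a = -39.750 → a = ∂h/∂x = +0.0008623
Back-substitute: b = ∂h/∂y = +0.01175.
|∇h| = √(0.0008623² + 0.01175²) = 0.01178
Seepage velocity v = K·i/n = 27.0 × 0.01178 / 0.29 = 1.097 m/day.
t = 100 / 1.097 = 91.16 days.

91 days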